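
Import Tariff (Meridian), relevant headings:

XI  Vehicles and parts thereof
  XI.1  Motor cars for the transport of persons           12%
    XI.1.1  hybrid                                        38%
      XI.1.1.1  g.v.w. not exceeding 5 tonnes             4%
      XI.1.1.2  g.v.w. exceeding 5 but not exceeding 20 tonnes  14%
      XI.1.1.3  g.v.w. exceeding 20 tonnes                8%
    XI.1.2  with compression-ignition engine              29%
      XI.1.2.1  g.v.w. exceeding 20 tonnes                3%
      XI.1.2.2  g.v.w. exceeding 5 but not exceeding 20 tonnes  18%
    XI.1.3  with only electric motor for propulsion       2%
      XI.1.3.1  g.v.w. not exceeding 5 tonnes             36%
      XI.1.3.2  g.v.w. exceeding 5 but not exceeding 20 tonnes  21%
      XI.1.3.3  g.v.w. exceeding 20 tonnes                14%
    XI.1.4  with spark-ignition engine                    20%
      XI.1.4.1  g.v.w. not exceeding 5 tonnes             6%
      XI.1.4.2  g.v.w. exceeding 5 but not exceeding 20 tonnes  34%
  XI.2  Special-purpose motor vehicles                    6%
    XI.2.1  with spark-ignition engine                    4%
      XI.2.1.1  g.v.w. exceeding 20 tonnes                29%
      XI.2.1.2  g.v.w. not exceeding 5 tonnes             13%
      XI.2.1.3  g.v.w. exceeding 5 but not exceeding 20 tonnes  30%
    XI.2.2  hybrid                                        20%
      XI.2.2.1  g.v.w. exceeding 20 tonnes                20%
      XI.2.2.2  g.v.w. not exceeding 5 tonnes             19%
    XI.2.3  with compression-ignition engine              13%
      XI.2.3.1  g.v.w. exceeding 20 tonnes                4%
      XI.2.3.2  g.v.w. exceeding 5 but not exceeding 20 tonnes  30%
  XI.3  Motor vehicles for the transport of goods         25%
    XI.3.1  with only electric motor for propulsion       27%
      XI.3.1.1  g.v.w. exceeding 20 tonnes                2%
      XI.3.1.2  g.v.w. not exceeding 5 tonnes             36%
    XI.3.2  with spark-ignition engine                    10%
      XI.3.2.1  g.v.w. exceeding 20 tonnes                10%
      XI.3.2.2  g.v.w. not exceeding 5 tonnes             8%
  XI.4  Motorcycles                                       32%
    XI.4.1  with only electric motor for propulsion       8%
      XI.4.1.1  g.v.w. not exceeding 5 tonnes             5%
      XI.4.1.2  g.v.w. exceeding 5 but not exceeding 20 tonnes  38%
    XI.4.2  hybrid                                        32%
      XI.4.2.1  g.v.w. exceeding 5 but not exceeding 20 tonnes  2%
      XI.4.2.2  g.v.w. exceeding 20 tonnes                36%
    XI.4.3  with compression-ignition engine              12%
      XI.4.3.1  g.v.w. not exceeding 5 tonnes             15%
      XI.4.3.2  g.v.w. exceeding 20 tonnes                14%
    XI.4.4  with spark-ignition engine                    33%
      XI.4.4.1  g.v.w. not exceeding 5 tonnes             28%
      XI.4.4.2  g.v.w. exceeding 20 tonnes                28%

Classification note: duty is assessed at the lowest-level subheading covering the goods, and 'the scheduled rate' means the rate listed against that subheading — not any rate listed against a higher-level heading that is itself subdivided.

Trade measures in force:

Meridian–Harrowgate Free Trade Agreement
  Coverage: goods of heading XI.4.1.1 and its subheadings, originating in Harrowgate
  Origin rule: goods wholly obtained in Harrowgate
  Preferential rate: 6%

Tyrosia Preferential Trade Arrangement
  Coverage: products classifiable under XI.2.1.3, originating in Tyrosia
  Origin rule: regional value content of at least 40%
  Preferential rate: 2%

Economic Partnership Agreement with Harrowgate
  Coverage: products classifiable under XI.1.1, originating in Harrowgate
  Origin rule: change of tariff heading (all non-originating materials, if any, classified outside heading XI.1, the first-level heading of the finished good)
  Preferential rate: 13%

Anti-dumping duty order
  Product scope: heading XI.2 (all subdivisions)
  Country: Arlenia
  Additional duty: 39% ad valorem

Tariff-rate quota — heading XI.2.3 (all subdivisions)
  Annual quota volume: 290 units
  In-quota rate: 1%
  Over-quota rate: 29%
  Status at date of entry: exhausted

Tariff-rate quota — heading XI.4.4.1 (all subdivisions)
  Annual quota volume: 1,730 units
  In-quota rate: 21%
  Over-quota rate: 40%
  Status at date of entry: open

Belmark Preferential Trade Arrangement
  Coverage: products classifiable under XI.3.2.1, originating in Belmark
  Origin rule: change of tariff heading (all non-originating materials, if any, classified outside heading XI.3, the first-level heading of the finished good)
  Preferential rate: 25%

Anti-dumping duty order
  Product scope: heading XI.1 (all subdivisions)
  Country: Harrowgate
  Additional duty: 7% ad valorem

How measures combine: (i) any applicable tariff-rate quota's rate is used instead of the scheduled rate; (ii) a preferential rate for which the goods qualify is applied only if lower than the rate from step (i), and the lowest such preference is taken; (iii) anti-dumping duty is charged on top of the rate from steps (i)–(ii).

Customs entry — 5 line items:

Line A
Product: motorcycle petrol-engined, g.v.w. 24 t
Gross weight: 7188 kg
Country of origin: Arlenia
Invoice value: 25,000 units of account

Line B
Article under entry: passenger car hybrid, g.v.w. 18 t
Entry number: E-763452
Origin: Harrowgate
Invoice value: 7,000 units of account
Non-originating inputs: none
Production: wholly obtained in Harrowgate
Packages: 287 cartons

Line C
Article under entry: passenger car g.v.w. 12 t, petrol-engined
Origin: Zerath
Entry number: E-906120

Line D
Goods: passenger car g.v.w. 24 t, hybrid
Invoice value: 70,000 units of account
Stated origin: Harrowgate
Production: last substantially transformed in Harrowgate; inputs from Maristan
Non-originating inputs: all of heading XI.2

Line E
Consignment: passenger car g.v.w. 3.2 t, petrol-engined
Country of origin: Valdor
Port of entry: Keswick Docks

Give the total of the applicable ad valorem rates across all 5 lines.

103%

Line A: motorcycle → XI.4; petrol-engined → XI.4.4; g.v.w. 24 t → XI.4.4.2. Scheduled 28%. No special measure applies. → 28%.
Line B: passenger car → XI.1; hybrid → XI.1.1; g.v.w. 18 t → XI.1.1.2. Scheduled 14%. Harrowgate agreement on XI.4.1.1: XI.1.1.2 not covered; Harrowgate agreement on XI.1.1: CTH met → 13% available; preferential 13%; anti-dumping (Harrowgate, XI.1): +7%; total 13% + 7% = 20%. → 20%.
Line C: passenger car → XI.1; petrol-engined → XI.1.4; g.v.w. 12 t → XI.1.4.2. Scheduled 34%. No special measure applies. → 34%.
Line D: passenger car → XI.1; hybrid → XI.1.1; g.v.w. 24 t → XI.1.1.3. Scheduled 8%. Harrowgate agreement on XI.4.1.1: XI.1.1.3 not covered; Harrowgate agreement on XI.1.1: CTH met → 13% available; preference 13% not lower than 8% → no reduction; anti-dumping (Harrowgate, XI.1): +7%; total 8% + 7% = 15%. → 15%.
Line E: passenger car → XI.1; petrol-engined → XI.1.4; g.v.w. 3.2 t → XI.1.4.1. Scheduled 6%. No special measure applies. → 6%.
Sum: 28% + 20% + 34% + 15% + 6% = 103%.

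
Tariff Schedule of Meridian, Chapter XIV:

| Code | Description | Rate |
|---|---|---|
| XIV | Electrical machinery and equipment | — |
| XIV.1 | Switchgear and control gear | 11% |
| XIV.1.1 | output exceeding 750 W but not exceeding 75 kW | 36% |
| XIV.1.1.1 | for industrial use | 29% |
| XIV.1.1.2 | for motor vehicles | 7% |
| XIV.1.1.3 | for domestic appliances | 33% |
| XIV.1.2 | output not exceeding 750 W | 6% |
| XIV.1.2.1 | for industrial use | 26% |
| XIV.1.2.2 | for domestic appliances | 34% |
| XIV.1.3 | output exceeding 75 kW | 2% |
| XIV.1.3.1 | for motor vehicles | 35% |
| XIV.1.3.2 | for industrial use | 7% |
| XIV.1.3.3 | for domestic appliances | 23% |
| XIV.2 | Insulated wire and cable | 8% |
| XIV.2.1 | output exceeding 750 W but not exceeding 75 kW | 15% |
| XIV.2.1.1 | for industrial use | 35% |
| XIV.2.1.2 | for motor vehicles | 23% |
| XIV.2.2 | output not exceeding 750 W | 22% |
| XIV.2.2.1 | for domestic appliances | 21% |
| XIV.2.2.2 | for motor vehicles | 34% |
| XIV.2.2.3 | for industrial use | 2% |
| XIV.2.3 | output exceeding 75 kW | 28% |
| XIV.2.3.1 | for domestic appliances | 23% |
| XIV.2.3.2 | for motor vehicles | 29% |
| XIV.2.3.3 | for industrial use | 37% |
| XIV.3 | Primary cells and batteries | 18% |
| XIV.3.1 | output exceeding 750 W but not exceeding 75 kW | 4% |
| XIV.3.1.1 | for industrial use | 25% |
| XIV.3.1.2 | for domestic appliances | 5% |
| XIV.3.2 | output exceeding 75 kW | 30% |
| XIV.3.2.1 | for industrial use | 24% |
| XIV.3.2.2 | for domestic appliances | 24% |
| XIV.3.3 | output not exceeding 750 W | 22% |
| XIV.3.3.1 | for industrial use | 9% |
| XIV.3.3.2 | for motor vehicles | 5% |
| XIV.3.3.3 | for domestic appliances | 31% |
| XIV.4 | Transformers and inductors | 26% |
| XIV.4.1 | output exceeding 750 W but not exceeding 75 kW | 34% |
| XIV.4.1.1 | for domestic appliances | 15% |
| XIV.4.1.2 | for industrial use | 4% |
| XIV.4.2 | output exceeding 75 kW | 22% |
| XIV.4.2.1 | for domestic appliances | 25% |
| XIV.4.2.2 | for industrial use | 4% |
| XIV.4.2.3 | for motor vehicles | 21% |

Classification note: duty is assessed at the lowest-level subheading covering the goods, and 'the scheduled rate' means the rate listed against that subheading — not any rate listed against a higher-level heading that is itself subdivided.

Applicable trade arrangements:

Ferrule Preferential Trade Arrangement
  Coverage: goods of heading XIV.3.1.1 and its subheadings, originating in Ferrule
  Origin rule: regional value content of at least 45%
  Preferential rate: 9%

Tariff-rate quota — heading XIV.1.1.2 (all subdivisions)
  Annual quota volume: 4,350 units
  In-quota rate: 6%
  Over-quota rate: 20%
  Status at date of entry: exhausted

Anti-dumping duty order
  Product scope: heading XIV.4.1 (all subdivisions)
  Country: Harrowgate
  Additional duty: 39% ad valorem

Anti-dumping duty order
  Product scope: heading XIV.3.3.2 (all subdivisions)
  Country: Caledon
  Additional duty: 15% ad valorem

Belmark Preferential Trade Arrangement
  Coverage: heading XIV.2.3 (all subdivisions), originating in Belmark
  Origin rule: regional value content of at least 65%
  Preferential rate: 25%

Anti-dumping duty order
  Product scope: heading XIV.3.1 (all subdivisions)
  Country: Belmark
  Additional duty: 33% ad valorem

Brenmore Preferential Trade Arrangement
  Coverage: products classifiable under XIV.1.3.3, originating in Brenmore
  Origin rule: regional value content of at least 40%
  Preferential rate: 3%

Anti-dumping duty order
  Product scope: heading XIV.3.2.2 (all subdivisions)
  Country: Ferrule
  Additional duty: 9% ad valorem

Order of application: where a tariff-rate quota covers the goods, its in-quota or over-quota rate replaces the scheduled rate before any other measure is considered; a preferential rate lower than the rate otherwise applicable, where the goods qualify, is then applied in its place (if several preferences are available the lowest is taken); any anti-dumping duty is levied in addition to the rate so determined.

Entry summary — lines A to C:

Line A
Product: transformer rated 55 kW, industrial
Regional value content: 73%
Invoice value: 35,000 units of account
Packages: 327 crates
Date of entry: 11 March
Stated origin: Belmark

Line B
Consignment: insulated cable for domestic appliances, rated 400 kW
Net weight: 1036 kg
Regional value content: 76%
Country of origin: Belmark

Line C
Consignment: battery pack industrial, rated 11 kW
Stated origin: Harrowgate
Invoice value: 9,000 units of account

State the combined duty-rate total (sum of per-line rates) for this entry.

Line A: transformer → XIV.4; rated 55 kW → XIV.4.1; industrial → XIV.4.1.2. Scheduled 4%. Belmark agreement on XIV.2.3: XIV.4.1.2 not covered. → 4%.
Line B: insulated cable → XIV.2; rated 400 kW → XIV.2.3; for domestic appliances → XIV.2.3.1. Scheduled 23%. Belmark agreement on XIV.2.3: RVC ≥ 65% → 25% available; preference 25% not lower than 23% → no reduction. → 23%.
Line C: battery pack → XIV.3; rated 11 kW → XIV.3.1; industrial → XIV.3.1.1. Scheduled 25%. No special measure applies. → 25%.
Sum: 4% + 23% + 25% = 52%.

52%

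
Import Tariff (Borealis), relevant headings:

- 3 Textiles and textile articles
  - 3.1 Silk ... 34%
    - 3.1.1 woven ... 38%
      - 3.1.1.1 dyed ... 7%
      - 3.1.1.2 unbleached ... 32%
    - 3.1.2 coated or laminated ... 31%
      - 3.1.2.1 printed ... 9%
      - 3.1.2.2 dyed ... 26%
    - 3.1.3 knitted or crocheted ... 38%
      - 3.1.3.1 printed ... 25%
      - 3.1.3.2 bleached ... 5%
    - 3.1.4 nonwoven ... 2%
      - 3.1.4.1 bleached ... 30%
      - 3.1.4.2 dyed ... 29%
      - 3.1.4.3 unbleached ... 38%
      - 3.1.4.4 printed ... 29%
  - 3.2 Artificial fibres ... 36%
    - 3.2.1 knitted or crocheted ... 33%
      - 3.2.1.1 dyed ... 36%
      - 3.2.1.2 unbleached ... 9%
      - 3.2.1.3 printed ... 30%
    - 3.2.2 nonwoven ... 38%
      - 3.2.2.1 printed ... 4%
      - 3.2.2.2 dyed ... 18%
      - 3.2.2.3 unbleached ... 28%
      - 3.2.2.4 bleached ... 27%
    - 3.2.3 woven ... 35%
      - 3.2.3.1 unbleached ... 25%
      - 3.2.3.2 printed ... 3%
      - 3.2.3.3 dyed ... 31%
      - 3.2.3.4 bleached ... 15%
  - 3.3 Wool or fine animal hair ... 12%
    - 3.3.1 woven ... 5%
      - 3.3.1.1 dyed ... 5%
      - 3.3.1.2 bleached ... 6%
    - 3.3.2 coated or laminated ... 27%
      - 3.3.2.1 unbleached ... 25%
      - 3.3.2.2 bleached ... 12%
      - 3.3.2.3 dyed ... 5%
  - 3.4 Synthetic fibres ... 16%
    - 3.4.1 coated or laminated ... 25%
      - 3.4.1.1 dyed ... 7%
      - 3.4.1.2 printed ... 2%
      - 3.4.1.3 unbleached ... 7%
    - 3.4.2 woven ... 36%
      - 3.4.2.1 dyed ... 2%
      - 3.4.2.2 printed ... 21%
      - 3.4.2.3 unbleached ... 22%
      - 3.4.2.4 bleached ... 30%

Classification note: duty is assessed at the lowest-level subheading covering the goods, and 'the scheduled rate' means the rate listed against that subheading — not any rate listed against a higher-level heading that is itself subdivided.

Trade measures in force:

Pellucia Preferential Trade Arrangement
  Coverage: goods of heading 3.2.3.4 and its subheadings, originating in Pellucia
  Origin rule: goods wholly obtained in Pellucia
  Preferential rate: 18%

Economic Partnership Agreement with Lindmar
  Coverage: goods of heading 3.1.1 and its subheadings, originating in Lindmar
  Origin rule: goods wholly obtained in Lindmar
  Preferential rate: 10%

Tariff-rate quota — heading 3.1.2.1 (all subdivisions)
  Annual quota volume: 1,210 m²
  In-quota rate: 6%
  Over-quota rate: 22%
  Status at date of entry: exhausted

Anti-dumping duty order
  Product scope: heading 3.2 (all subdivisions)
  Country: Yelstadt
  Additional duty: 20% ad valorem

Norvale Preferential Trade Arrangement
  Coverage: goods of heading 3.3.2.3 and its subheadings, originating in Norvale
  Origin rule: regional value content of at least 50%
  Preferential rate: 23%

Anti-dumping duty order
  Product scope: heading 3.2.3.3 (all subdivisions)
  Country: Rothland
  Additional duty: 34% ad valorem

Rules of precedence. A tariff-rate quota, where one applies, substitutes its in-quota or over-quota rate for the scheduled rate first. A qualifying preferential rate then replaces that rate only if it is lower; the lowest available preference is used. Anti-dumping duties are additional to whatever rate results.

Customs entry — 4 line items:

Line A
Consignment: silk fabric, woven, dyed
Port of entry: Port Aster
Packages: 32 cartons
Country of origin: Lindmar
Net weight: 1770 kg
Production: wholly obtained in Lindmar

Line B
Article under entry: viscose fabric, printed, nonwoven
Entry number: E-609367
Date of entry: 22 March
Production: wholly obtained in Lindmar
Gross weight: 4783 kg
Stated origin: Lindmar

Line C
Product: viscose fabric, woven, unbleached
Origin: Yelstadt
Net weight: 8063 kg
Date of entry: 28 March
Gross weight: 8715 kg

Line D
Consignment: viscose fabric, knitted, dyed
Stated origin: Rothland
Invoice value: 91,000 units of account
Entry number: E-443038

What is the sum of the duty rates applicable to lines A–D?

92%

Line A: silk → 3.1; woven → 3.1.1; dyed → 3.1.1.1. Scheduled 7%. Lindmar agreement on 3.1.1: wholly obtained → 10% available; preference 10% not lower than 7% → no reduction. → 7%.
Line B: viscose → 3.2; nonwoven → 3.2.2; printed → 3.2.2.1. Scheduled 4%. Lindmar agreement on 3.1.1: 3.2.2.1 not covered. → 4%.
Line C: viscose → 3.2; woven → 3.2.3; unbleached → 3.2.3.1. Scheduled 25%. anti-dumping (Yelstadt, 3.2): +20%; total 25% + 20% = 45%. → 45%.
Line D: viscose → 3.2; knitted → 3.2.1; dyed → 3.2.1.1. Scheduled 36%. No special measure applies. → 36%.
Sum: 7% + 4% + 45% + 36% = 92%.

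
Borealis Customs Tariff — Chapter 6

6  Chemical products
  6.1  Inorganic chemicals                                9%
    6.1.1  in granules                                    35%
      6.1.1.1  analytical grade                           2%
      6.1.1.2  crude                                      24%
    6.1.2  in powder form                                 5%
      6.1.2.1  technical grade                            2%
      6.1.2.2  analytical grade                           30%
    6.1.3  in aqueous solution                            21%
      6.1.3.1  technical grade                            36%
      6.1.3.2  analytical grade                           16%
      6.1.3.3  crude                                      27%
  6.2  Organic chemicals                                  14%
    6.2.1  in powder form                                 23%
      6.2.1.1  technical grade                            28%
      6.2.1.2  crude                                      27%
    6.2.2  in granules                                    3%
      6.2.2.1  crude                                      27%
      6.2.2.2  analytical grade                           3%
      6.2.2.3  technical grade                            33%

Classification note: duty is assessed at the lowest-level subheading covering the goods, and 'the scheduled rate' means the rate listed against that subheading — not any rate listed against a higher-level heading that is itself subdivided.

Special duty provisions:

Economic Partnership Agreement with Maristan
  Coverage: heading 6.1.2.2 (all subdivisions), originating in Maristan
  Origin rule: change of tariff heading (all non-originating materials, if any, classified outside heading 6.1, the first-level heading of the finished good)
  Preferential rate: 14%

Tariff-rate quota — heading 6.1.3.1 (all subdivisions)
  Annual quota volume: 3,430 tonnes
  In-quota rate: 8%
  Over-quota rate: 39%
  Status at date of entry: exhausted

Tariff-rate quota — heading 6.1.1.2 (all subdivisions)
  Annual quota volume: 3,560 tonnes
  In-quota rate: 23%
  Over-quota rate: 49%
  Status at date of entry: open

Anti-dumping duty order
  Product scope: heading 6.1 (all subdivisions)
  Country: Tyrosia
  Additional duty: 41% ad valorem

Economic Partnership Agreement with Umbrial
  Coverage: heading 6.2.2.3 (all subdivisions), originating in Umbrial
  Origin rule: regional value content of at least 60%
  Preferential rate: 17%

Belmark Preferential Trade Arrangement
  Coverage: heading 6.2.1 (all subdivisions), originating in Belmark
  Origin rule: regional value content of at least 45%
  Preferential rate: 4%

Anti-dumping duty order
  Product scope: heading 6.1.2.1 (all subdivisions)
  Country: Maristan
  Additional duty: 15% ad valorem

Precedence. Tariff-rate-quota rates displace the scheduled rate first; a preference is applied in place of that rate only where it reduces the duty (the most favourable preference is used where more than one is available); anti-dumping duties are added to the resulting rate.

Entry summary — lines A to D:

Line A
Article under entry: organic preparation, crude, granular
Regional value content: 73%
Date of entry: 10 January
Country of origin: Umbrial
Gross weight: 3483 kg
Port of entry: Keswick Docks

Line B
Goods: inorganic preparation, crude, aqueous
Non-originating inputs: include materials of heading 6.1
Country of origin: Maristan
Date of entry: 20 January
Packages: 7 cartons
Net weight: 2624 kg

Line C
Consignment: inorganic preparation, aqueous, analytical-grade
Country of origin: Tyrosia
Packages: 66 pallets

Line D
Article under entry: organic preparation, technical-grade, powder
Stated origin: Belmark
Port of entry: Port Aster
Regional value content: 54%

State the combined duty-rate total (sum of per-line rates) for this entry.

Line A: organic → 6.2; granular → 6.2.2; crude → 6.2.2.1. Scheduled 27%. Umbrial agreement on 6.2.2.3: 6.2.2.1 not covered. → 27%.
Line B: inorganic → 6.1; aqueous → 6.1.3; crude → 6.1.3.3. Scheduled 27%. Maristan agreement on 6.1.2.2: 6.1.3.3 not covered. → 27%.
Line C: inorganic → 6.1; aqueous → 6.1.3; analytical-grade → 6.1.3.2. Scheduled 16%. anti-dumping (Tyrosia, 6.1): +41%; total 16% + 41% = 57%. → 57%.
Line D: organic → 6.2; powder → 6.2.1; technical-grade → 6.2.1.1. Scheduled 28%. Belmark agreement on 6.2.1: RVC ≥ 45% → 4% available; preferential 4%. → 4%.
Sum: 27% + 27% + 57% + 4% = 115%.

115%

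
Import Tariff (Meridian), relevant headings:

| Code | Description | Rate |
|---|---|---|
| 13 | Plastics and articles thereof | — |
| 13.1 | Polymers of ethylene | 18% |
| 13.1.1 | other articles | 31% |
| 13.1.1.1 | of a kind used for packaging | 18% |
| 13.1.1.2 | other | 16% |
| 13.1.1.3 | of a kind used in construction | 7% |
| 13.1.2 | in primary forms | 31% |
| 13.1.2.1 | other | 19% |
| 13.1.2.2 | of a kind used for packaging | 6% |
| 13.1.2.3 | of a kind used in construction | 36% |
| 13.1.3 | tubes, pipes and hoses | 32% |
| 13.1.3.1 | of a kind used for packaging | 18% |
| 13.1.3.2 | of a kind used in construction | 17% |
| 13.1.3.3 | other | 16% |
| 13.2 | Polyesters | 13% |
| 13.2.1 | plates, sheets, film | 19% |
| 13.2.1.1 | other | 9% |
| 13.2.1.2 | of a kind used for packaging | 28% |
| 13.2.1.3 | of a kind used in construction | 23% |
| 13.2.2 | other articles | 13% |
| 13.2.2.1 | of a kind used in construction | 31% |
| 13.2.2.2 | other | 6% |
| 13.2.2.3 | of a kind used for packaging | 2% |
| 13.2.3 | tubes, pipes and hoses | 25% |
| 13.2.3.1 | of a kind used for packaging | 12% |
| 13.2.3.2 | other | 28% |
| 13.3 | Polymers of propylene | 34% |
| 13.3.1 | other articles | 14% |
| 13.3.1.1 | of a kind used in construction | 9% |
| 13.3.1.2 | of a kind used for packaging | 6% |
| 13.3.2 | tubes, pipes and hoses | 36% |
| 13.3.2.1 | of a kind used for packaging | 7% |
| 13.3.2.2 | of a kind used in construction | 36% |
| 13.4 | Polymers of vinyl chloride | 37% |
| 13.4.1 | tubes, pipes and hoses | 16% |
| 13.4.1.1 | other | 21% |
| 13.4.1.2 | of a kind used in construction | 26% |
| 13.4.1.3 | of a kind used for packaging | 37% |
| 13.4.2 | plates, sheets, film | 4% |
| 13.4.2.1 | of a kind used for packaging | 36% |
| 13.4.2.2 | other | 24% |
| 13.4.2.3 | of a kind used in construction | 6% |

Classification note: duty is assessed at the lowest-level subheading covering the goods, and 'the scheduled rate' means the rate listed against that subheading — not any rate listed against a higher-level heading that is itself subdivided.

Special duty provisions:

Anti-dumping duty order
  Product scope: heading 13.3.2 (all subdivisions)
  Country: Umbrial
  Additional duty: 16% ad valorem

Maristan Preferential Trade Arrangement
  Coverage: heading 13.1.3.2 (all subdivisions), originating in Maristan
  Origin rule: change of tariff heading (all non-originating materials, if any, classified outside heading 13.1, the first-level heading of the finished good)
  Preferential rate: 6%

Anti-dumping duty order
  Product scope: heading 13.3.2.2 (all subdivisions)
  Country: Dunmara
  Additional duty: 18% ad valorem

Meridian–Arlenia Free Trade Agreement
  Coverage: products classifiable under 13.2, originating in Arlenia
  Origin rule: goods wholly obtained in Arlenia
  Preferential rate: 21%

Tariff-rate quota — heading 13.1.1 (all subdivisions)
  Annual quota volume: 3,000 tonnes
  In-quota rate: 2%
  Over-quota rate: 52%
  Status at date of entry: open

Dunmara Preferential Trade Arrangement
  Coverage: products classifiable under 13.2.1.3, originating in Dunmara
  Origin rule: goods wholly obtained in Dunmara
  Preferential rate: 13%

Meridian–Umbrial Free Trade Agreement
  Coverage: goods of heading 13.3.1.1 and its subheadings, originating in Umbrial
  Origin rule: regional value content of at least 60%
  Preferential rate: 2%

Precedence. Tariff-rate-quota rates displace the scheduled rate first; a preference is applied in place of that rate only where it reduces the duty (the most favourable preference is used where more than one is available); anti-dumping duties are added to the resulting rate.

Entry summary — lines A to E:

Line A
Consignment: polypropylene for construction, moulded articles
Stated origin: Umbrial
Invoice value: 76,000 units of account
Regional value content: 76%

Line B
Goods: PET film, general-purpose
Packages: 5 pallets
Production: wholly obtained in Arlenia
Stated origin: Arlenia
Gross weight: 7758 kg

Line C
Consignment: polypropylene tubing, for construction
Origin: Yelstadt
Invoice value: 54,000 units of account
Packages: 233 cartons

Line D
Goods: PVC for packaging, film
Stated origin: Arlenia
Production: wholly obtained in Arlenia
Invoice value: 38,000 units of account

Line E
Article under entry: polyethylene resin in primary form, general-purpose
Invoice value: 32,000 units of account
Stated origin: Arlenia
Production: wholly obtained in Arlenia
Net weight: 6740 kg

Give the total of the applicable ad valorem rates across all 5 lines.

102%

Line A: polypropylene → 13.3; moulded articles → 13.3.1; for construction → 13.3.1.1. Scheduled 9%. Umbrial agreement on 13.3.1.1: RVC ≥ 60% → 2% available; preferential 2%. → 2%.
Line B: PET → 13.2; film → 13.2.1; general-purpose → 13.2.1.1. Scheduled 9%. Arlenia agreement on 13.2: wholly obtained → 21% available; preference 21% not lower than 9% → no reduction. → 9%.
Line C: polypropylene → 13.3; tubing → 13.3.2; for construction → 13.3.2.2. Scheduled 36%. No special measure applies. → 36%.
Line D: PVC → 13.4; film → 13.4.2; for packaging → 13.4.2.1. Scheduled 36%. Arlenia agreement on 13.2: 13.4.2.1 not covered. → 36%.
Line E: polyethylene → 13.1; resin in primary form → 13.1.2; general-purpose → 13.1.2.1. Scheduled 19%. Arlenia agreement on 13.2: 13.1.2.1 not covered. → 19%.
Sum: 2% + 9% + 36% + 36% + 19% = 102%.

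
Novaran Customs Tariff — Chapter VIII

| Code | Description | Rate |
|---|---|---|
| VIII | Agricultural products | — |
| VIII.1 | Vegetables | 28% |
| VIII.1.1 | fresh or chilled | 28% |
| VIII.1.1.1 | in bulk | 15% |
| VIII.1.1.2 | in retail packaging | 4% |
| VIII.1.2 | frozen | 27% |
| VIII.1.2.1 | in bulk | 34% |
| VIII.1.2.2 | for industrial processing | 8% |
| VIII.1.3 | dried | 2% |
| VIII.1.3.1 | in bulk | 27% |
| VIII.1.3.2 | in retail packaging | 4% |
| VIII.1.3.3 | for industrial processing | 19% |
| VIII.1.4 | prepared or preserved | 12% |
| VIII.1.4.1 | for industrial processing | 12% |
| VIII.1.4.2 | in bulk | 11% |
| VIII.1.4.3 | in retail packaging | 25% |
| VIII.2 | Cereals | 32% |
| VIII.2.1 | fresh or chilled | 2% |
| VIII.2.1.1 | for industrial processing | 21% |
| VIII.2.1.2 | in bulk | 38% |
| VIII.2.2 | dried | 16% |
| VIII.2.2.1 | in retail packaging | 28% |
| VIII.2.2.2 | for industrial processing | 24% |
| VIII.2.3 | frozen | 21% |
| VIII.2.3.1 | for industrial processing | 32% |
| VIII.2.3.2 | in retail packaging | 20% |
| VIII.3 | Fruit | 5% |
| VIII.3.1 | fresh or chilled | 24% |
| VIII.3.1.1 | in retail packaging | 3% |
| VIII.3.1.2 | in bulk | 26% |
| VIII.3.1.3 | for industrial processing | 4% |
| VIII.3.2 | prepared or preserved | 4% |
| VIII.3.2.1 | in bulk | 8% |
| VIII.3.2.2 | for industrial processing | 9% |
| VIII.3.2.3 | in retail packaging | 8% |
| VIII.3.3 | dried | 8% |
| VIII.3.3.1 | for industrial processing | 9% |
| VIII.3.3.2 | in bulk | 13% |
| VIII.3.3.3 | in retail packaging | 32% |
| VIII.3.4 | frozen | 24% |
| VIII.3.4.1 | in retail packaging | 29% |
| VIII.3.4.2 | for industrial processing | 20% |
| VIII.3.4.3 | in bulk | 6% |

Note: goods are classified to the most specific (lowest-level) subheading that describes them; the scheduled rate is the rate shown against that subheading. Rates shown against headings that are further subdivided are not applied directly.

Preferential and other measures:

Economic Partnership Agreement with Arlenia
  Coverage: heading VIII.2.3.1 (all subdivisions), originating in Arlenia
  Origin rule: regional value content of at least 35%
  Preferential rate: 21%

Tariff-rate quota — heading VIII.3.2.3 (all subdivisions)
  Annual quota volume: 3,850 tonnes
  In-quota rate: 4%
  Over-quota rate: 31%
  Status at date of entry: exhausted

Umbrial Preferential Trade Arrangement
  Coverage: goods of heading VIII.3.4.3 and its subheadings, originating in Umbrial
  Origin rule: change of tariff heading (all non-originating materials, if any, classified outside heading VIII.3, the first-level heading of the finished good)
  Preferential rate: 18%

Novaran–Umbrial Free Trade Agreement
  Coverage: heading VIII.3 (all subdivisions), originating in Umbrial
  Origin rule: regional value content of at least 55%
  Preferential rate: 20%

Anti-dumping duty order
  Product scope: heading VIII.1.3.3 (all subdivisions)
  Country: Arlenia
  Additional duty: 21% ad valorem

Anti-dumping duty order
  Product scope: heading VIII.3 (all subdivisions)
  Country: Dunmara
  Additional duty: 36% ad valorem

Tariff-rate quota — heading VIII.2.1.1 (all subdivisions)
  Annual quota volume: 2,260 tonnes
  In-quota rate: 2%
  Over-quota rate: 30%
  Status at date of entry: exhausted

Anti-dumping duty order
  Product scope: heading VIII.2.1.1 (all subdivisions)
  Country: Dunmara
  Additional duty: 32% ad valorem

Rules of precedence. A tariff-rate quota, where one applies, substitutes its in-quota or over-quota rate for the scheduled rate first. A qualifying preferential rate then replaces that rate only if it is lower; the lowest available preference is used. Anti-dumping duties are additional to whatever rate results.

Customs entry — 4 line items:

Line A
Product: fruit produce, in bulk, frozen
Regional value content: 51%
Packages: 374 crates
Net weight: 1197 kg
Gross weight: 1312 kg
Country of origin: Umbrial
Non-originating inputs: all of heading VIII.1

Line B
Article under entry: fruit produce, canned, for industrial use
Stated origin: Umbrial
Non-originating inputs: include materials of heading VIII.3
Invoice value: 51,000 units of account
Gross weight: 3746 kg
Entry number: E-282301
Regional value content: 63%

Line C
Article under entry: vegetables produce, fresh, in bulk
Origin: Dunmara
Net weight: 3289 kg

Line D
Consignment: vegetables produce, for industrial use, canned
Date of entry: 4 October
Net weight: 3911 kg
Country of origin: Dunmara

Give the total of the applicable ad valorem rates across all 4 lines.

42%

Line A: fruit → VIII.3; frozen → VIII.3.4; in bulk → VIII.3.4.3. Scheduled 6%. Umbrial agreement on VIII.3.4.3: CTH met → 18% available; Umbrial agreement on VIII.3: RVC < 55%; preference 18% not lower than 6% → no reduction. → 6%.
Line B: fruit → VIII.3; canned → VIII.3.2; for industrial use → VIII.3.2.2. Scheduled 9%. Umbrial agreement on VIII.3.4.3: VIII.3.2.2 not covered; Umbrial agreement on VIII.3: RVC ≥ 55% → 20% available; preference 20% not lower than 9% → no reduction. → 9%.
Line C: vegetables → VIII.1; fresh → VIII.1.1; in bulk → VIII.1.1.1. Scheduled 15%. No special measure applies. → 15%.
Line D: vegetables → VIII.1; canned → VIII.1.4; for industrial use → VIII.1.4.1. Scheduled 12%. No special measure applies. → 12%.
Sum: 6% + 9% + 15% + 12% = 42%.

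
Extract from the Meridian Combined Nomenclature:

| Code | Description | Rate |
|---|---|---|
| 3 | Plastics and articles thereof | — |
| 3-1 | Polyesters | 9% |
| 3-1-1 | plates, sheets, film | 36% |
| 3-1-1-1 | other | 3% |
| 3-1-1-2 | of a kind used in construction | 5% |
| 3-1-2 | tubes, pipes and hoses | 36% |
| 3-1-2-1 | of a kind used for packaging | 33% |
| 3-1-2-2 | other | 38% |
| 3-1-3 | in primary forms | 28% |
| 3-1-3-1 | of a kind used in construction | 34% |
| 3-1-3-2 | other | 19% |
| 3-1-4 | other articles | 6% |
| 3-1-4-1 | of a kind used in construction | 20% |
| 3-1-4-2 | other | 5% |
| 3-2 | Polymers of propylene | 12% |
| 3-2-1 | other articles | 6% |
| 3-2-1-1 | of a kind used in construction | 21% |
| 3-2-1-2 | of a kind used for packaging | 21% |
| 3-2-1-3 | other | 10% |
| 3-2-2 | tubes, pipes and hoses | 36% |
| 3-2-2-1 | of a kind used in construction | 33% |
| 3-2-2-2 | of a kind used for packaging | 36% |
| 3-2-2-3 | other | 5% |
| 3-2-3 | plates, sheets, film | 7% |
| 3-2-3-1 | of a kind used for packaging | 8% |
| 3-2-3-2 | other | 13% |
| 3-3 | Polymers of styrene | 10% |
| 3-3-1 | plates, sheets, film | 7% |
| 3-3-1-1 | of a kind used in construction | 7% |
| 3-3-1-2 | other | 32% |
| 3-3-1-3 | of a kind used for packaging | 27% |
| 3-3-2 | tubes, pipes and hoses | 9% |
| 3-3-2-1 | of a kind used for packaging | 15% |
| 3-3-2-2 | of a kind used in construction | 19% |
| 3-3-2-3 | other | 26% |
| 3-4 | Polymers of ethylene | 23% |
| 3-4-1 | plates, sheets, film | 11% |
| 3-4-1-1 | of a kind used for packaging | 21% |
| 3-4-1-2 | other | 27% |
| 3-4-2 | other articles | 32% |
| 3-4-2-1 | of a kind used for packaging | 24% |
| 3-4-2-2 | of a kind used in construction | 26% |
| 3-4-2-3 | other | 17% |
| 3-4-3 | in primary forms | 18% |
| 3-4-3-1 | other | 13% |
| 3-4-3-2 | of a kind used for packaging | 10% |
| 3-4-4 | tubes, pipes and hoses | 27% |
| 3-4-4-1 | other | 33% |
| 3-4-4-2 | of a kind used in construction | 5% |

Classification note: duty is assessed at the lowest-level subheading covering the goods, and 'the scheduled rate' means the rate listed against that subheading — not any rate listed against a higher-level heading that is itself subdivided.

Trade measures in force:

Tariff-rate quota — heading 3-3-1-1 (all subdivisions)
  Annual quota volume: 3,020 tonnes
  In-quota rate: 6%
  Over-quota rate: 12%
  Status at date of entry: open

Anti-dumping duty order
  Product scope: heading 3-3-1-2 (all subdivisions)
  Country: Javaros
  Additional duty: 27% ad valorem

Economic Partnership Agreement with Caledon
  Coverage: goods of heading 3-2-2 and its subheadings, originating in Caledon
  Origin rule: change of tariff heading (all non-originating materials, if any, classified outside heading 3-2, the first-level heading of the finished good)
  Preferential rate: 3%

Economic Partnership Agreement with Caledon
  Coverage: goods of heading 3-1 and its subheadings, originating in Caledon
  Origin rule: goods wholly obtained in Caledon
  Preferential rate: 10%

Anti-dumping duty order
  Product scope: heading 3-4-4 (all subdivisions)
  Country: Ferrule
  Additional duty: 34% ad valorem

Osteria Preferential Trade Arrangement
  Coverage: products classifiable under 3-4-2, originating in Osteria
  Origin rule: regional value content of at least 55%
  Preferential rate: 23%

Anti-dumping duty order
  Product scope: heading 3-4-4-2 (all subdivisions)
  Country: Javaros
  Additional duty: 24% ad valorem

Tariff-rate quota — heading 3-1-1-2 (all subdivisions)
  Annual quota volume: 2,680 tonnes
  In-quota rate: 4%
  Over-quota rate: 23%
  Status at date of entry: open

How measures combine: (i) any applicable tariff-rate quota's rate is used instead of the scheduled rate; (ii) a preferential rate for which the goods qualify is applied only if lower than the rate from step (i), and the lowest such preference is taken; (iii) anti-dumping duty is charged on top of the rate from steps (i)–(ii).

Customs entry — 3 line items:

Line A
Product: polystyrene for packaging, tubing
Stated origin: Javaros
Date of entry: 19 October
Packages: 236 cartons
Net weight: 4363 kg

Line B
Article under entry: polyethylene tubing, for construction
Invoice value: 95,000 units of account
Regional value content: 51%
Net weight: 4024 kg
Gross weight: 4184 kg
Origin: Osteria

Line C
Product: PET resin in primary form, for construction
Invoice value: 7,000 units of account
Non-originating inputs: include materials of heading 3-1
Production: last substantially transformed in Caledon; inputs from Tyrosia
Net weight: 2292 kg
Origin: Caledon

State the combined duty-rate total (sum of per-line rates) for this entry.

Line A: polystyrene → 3-3; tubing → 3-3-2; for packaging → 3-3-2-1. Scheduled 15%. No special measure applies. → 15%.
Line B: polyethylene → 3-4; tubing → 3-4-4; for construction → 3-4-4-2. Scheduled 5%. Osteria agreement on 3-4-2: 3-4-4-2 not covered. → 5%.
Line C: PET → 3-1; resin in primary form → 3-1-3; for construction → 3-1-3-1. Scheduled 34%. Caledon agreement on 3-2-2: 3-1-3-1 not covered; Caledon agreement on 3-1: not wholly obtained. → 34%.
Sum: 15% + 5% + 34% = 54%.

54%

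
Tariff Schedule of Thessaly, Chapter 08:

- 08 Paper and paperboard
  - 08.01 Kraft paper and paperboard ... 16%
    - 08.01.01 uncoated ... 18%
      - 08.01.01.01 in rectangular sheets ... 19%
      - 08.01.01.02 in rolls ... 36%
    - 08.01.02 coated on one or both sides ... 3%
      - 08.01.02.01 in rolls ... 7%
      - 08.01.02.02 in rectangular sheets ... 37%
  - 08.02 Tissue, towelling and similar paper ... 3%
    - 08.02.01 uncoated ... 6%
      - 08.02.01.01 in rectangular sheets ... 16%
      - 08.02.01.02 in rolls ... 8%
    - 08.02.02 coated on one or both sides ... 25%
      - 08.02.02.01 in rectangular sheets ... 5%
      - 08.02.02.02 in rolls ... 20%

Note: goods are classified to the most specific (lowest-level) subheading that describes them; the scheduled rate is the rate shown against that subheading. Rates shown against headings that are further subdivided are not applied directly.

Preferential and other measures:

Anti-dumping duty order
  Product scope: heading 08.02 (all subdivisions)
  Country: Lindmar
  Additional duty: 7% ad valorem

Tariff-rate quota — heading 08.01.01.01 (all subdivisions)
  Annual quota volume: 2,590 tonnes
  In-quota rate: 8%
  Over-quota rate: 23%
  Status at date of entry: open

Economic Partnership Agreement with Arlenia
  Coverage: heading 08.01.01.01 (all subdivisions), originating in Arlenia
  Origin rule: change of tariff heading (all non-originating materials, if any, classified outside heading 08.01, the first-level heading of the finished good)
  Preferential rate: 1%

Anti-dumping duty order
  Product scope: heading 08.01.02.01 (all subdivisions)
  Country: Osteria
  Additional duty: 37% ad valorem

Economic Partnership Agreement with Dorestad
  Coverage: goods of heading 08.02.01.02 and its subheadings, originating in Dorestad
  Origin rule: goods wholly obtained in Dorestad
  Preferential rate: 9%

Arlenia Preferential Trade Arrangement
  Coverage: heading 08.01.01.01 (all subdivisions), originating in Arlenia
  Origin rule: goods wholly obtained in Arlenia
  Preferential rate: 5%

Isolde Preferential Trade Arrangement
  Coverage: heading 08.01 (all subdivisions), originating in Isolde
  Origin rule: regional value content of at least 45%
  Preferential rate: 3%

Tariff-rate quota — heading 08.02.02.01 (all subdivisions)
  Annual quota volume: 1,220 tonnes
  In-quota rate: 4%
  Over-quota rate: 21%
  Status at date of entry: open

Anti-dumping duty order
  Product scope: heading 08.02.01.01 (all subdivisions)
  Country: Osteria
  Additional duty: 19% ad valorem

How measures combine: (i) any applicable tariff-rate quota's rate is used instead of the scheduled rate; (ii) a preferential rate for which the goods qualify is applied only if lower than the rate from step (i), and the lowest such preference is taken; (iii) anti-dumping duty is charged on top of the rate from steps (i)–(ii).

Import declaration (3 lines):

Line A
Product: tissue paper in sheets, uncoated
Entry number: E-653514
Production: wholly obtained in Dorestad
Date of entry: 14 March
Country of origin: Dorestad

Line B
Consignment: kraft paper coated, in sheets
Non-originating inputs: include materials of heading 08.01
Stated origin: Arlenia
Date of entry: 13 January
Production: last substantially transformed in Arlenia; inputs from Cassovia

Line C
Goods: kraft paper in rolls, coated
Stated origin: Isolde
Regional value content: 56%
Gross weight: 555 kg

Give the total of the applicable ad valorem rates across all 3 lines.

56%

Line A: tissue paper → 08.02; uncoated → 08.02.01; in sheets → 08.02.01.01. Scheduled 16%. Dorestad agreement on 08.02.01.02: 08.02.01.01 not covered. → 16%.
Line B: kraft paper → 08.01; coated → 08.01.02; in sheets → 08.01.02.02. Scheduled 37%. Arlenia agreement on 08.01.01.01: 08.01.02.02 not covered; Arlenia agreement on 08.01.01.01: 08.01.02.02 not covered. → 37%.
Line C: kraft paper → 08.01; coated → 08.01.02; in rolls → 08.01.02.01. Scheduled 7%. Isolde agreement on 08.01: RVC ≥ 45% → 3% available; preferential 3%. → 3%.
Sum: 16% + 37% + 3% = 56%.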